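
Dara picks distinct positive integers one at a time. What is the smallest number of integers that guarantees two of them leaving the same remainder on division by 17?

By the pigeonhole principle, the 17 residue classes mod 17 are the pigeonholes.
With 17 integers one could put 1 in each residue class and have no class reach 2.
The 18th integer pushes some class to 2, so 17·1 + 1 = 18.

18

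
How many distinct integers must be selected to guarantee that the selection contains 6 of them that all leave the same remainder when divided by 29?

By pigeonhole, the 29 residue classes mod 29 are the pigeonholes.
With 145 integers one could put 5 in each residue class and have no class reach 6.
The 146th integer pushes some class to 6, so 29·5 + 1 = 146.

146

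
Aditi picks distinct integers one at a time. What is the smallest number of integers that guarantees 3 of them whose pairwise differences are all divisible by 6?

Integers whose pairwise differences are multiples of 6 are exactly those sharing a remainder mod 6. The 6 residue classes mod 6 are the pigeonholes.
With 12 integers one could put 2 in each residue class and have no class reach 3.
The 13th integer pushes some class to 3, so 6·2 + 1 = 13.

13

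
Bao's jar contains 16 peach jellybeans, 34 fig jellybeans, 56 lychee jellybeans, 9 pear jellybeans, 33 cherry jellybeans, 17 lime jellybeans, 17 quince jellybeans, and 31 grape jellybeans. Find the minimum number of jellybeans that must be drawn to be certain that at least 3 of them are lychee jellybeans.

In the worst case for collecting lychee jellybeans, every non-lychee jellybean comes out first.
There are 16 + 34 + 9 + 33 + 17 + 17 + 31 = 157 non-lychee jellybeans altogether.
After those, each further jellybean must be lychee, so 157 + 3 = 160 draws guarantee 3 lychee jellybeans.

160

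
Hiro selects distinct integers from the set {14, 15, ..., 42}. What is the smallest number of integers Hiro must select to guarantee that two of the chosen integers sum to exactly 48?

Group the elements by complementary pair {x, 48−x}: {14,34}, {15,33}, {16,32}, …, giving 10 two-element pairs; the single value 24 (it cannot pair with itself since the integers are distinct); and 8 integers whose partner 48−x falls outside [14,42].
Treating each of those 19 groups as a pigeonhole, one can pick one integer per group — 19 integers — with no two summing to 48.
The 20th integer lands in an occupied pair, forcing a sum of 48.

20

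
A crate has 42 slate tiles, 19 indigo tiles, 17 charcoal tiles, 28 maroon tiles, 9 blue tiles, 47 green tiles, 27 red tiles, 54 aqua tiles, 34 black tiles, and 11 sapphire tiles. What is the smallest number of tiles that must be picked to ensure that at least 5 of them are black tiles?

259

In the worst case for collecting black tiles, every non-black tile comes out first.
There are 42 + 19 + 17 + 28 + 9 + 47 + 27 + 54 + 11 = 254 non-black tiles altogether.
After those, each further tile must be black, so 254 + 5 = 259 draws guarantee 5 black tiles.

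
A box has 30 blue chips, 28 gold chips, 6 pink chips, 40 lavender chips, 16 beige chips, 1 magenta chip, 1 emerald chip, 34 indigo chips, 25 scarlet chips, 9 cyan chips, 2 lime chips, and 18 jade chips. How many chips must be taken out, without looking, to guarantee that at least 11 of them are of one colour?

90

Put each drawn chip into a box by colour. The largest draw with every box below 11 takes min(count, 10) from each colour; colours with fewer than 10 contribute all they have.
Σ min(cᵢ, 10) = 10 + 10 + 6 + 10 + 10 + 1 + 1 + 10 + 10 + 9 + 2 + 10 = 89.
Draw number 89 + 1 = 90 must push one box to 11.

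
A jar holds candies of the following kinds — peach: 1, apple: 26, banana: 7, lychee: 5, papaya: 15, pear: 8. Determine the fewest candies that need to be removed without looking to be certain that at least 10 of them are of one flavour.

An adversary could hand out at most 9 candies per flavour (4 flavours run out sooner): 1 + 9 + 7 + 5 + 9 + 8 = 39 candies and still no flavour has 10.
One more candy lands in a flavour already at 9, so 40 draws are enough and 39 are not.

40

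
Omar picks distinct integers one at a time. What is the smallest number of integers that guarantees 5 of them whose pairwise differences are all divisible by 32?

129

Integers whose pairwise differences are multiples of 32 are exactly those sharing a remainder mod 32. The 32 residue classes mod 32 are the pigeonholes.
With 128 integers one could put 4 in each residue class and have no class reach 5.
The 129th integer pushes some class to 5, so 32·4 + 1 = 129.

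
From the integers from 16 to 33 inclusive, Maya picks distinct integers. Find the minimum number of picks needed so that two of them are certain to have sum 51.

Two chosen integers sum to 51 exactly when both halves of some pair {x, 51−x} with 18 ≤ x ≤ 51−x ≤ 33 are chosen — 8 such pairs.
The remaining 2 elements (those with no distinct partner in range) can never complete a 51-sum, so the worst case takes all of them and one from each pair: 2 + 8 = 10.
The 11th integer has to be the second member of some pair, so 10 + 1 = 11.

11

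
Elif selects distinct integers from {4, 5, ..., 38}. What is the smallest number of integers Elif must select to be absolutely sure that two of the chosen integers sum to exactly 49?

Two chosen integers sum to 49 exactly when both halves of some pair {x, 49−x} with 11 ≤ x ≤ 49−x ≤ 38 are chosen — 14 such pairs.
The remaining 7 elements (those with no distinct partner in range) can never complete a 49-sum, so the worst case takes all of them and one from each pair: 7 + 14 = 21.
The 22nd integer has to be the second member of some pair, so 21 + 1 = 22.

22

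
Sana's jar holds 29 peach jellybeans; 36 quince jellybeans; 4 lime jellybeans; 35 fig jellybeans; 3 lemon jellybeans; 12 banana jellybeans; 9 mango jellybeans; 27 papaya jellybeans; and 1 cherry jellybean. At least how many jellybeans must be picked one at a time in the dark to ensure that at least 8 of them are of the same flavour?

51

Pigeonhole: the 9 flavours are the holes; the jellybeans drawn are the pigeons.
To avoid 8 of any one flavour, the worst case takes at most 7 of each flavour, or every jellybean of a flavour that has fewer than 7.
That gives 7 + 7 + 4 + 7 + 3 + 7 + 7 + 7 + 1 = 50 jellybeans with no flavour reaching 8.
The next jellybean forces some flavour to 8, so 50 + 1 = 51.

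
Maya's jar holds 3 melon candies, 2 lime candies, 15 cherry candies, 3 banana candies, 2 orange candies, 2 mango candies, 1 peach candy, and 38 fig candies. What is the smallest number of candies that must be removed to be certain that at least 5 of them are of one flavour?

22

The 8 flavours are the holes; the candies drawn are the pigeons.
To avoid 5 of any one flavour, the worst case takes at most 4 of each flavour, or every candy of a flavour that has fewer than 4.
That gives 3 + 2 + 4 + 3 + 2 + 2 + 1 + 4 = 21 candies with no flavour reaching 5.
The next candy forces some flavour to 5, so 21 + 1 = 22.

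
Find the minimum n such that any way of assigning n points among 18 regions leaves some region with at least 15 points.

With 252 points one could put exactly 14 in each of the 18 regions, and no region would reach 15.
By pigeonhole, one more point must land in a region that already has 14, giving it 15.
So 18 × 14 + 1 = 253 points are required.

253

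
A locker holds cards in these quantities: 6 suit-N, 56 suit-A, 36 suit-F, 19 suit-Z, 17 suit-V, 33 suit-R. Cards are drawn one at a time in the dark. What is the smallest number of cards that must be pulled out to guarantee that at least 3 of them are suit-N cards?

In the worst case for collecting suit-N cards, every non-suit-N card comes out first.
There are 56 + 36 + 19 + 17 + 33 = 161 non-suit-N cards altogether.
After those, each further card must be suit-N, so 161 + 3 = 164 draws guarantee 3 suit-N cards.

164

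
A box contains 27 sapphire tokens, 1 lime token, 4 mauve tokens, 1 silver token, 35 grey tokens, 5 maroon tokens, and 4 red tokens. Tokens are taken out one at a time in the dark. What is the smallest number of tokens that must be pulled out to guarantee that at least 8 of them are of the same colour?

30

By the pigeonhole principle, put each drawn token into a box by colour. The largest draw with every box below 8 takes min(count, 7) from each colour; colours with fewer than 7 contribute all they have.
Σ min(cᵢ, 7) = 7 + 1 + 4 + 1 + 7 + 5 + 4 = 29.
Draw number 29 + 1 = 30 must push one box to 8.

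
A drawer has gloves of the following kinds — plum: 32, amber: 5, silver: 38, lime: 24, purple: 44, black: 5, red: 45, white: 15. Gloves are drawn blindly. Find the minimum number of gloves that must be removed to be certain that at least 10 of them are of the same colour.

Put each drawn glove into a box by colour. The largest draw with every box below 10 takes min(count, 9) from each colour; colours with fewer than 9 contribute all they have.
Σ min(cᵢ, 9) = 9 + 5 + 9 + 9 + 9 + 5 + 9 + 9 = 64.
Draw number 64 + 1 = 65 must push one box to 10.

65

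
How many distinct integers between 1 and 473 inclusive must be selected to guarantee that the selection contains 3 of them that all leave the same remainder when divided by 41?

The 41 residue classes mod 41 are the pigeonholes.
With 82 integers one could put 2 in each residue class and have no class reach 3.
The 83rd integer pushes some class to 3, so 41·2 + 1 = 83.

83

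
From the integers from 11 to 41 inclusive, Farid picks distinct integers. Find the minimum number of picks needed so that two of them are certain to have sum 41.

22

Group the elements by complementary pair {x, 41−x}: {11,30}, {12,29}, {13,28}, …, giving 10 two-element pairs and 11 integers whose partner 41−x falls outside [11,41].
Treating each of those 21 groups as a pigeonhole, one can pick one integer per group — 21 integers — with no two summing to 41.
The 22nd integer lands in an occupied pair, forcing a sum of 41.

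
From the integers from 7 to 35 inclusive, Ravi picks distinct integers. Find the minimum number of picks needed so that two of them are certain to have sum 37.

Group the elements by complementary pair {x, 37−x}: {7,30}, {8,29}, {9,28}, …, giving 12 two-element pairs and 5 integers whose partner 37−x falls outside [7,35].
Treating each of those 17 groups as a pigeonhole, one can pick one integer per group — 17 integers — with no two summing to 37.
The 18th integer lands in an occupied pair, forcing a sum of 37.

18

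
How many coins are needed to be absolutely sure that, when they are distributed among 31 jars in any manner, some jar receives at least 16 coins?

With 465 coins one could put exactly 15 in each of the 31 jars, and no jar would reach 16.
By pigeonhole, one more coin must land in a jar that already has 15, giving it 16.
So 31 × 15 + 1 = 466 coins are required.

466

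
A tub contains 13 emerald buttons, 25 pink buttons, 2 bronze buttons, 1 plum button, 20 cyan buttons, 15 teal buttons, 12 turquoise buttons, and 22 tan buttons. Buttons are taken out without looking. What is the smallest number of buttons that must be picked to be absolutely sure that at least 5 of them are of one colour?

An adversary could hand out at most 4 buttons per colour (bronze, plum run out sooner): 4 + 4 + 2 + 1 + 4 + 4 + 4 + 4 = 27 buttons and still no colour has 5.
One more button lands in a colour already at 4, so 28 draws are enough and 27 are not.

28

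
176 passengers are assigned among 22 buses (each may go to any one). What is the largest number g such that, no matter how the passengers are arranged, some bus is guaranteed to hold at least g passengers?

8

By the pigeonhole principle, the 22 buses are the holes and the 176 passengers are the pigeons.
If every bus held at most 7 passengers, the total would be at most 22 × 7 = 154, which is less than 176.
So some bus holds at least ⌈176/22⌉ = 8 passengers.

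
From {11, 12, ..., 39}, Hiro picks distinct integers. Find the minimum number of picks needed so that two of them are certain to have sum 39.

A set avoiding the sum 39 can contain at most one of each pair {x, 39−x}, plus the 11 elements whose complement lies outside the range.
The integers 20, …, 39 (20 of them) are such a set: any two sum to at least 20+21 = 41 > 39.
Any 21st integer completes one of the 9 pairs, so 21 choices force a sum of 39.

21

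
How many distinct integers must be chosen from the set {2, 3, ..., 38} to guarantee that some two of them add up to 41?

A set avoiding the sum 41 can contain at most one of each pair {x, 41−x}, plus the 1 element whose complement lies outside the range.
The integers 2, …, 20 (19 of them) are such a set: any two sum to at least 2+3 = 5 and at most 19+20 = 39 < 41.
By the pigeonhole principle, any 20th integer completes one of the 18 pairs, so 20 choices force a sum of 41.

20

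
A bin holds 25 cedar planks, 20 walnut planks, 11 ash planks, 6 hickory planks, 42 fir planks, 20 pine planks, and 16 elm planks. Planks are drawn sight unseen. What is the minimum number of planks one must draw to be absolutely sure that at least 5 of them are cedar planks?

In the worst case for collecting cedar planks, every non-cedar plank comes out first.
There are 20 + 11 + 6 + 42 + 20 + 16 = 115 non-cedar planks altogether.
After those, each further plank must be cedar, so 115 + 5 = 120 draws guarantee 5 cedar planks.

120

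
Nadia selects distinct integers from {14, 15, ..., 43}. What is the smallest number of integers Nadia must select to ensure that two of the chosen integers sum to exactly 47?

21

A set avoiding the sum 47 can contain at most one of each pair {x, 47−x}, plus the 10 elements whose complement lies outside the range.
The integers 24, …, 43 (20 of them) are such a set: any two sum to at least 24+25 = 49 > 47.
By the pigeonhole principle, any 21st integer completes one of the 10 pairs, so 21 choices force a sum of 47.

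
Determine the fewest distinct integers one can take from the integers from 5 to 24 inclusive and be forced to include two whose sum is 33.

13

A set avoiding the sum 33 can contain at most one of each pair {x, 33−x}, plus the 4 elements whose complement lies outside the range.
The integers 5, …, 16 (12 of them) are such a set: any two sum to at least 5+6 = 11 and at most 15+16 = 31 < 33.
Any 13th integer completes one of the 8 pairs, so 13 choices force a sum of 33.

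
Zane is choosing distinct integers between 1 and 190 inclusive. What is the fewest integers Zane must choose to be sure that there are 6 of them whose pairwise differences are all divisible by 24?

121

Integers whose pairwise differences are multiples of 24 are exactly those sharing a remainder mod 24. Pigeonhole: the 24 residue classes mod 24 are the pigeonholes.
With 120 integers one could put 5 in each residue class and have no class reach 6.
The 121st integer pushes some class to 6, so 24·5 + 1 = 121.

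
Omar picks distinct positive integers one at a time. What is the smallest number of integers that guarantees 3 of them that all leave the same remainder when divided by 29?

59

By the pigeonhole principle, the 29 residue classes mod 29 are the pigeonholes.
With 58 integers one could put 2 in each residue class and have no class reach 3.
The 59th integer pushes some class to 3, so 29·2 + 1 = 59.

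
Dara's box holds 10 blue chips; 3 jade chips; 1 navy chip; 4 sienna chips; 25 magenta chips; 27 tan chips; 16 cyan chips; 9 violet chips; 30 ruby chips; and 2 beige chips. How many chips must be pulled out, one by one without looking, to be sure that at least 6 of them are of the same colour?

An adversary could hand out at most 5 chips per colour (4 colours run out sooner): 5 + 3 + 1 + 4 + 5 + 5 + 5 + 5 + 5 + 2 = 40 chips and still no colour has 6.
By pigeonhole, one more chip lands in a colour already at 5, so 41 draws are enough and 40 are not.

41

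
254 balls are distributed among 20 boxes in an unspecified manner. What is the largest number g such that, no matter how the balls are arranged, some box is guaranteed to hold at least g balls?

By the pigeonhole principle, the 20 boxes are the holes and the 254 balls are the pigeons.
If every box held at most 12 balls, the total would be at most 20 × 12 = 240, which is less than 254.
So some box holds at least ⌈254/20⌉ = 13 balls.

13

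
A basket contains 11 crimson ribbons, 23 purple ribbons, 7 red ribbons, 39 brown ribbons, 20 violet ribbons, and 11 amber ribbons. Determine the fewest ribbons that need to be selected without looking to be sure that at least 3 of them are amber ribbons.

103

In the worst case for collecting amber ribbons, every non-amber ribbon comes out first.
There are 11 + 23 + 7 + 39 + 20 = 100 non-amber ribbons altogether.
After those, each further ribbon must be amber, so 100 + 3 = 103 draws guarantee 3 amber ribbons.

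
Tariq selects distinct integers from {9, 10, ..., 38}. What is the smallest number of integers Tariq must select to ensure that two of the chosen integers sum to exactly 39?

Group the elements by complementary pair {x, 39−x}: {9,30}, {10,29}, {11,28}, …, giving 11 two-element pairs and 8 integers whose partner 39−x falls outside [9,38].
Pigeonhole: treating each of those 19 groups as a pigeonhole, one can pick one integer per group — 19 integers — with no two summing to 39.
The 20th integer lands in an occupied pair, forcing a sum of 39.

20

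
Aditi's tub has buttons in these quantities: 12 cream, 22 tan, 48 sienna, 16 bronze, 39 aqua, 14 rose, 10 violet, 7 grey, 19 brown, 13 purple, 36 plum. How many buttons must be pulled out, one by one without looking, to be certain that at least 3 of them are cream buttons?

227

In the worst case for collecting cream buttons, every non-cream button comes out first.
There are 22 + 48 + 16 + 39 + 14 + 10 + 7 + 19 + 13 + 36 = 224 non-cream buttons altogether.
After those, each further button must be cream, so 224 + 3 = 227 draws guarantee 3 cream buttons.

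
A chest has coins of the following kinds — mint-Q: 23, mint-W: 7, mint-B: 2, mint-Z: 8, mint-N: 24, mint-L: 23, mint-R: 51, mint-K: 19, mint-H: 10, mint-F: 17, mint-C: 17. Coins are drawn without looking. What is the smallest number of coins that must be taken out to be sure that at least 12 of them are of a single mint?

By the pigeonhole principle, put each drawn coin into a box by mint. The largest draw with every box below 12 takes min(count, 11) from each mint; mints with fewer than 11 contribute all they have.
Σ min(cᵢ, 11) = 11 + 7 + 2 + 8 + 11 + 11 + 11 + 11 + 10 + 11 + 11 = 104.
Draw number 104 + 1 = 105 must push one box to 12.

105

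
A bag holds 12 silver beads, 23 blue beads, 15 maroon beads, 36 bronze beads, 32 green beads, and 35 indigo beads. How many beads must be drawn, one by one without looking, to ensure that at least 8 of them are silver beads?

149

In the worst case for collecting silver beads, every non-silver bead comes out first.
There are 23 + 15 + 36 + 32 + 35 = 141 non-silver beads altogether.
After those, each further bead must be silver, so 141 + 8 = 149 draws guarantee 8 silver beads.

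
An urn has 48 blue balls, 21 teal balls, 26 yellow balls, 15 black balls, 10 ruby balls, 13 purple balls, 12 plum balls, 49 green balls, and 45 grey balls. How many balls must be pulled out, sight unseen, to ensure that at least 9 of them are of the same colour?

By pigeonhole, put each drawn ball into a box by colour. The largest draw with every box below 9 takes min(count, 8) from each colour.
Σ min(cᵢ, 8) = 8 + 8 + 8 + 8 + 8 + 8 + 8 + 8 + 8 = 72.
Draw number 72 + 1 = 73 must push one box to 9.

73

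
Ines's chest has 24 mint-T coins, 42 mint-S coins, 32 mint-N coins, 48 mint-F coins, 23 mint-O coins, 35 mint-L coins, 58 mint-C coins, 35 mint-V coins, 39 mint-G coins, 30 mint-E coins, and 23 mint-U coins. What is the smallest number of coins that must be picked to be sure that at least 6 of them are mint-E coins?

In the worst case for collecting mint-E coins, every non-mint-E coin comes out first.
There are 24 + 42 + 32 + 48 + 23 + 35 + 58 + 35 + 39 + 23 = 359 non-mint-E coins altogether.
After those, each further coin must be mint-E, so 359 + 6 = 365 draws guarantee 6 mint-E coins.

365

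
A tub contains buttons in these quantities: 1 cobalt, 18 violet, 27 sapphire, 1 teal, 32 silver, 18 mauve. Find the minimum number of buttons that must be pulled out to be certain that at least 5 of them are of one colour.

Pigeonhole: the 6 colours are the holes; the buttons drawn are the pigeons.
To avoid 5 of any one colour, the worst case takes at most 4 of each colour, or every button of a colour that has fewer than 4.
That gives 1 + 4 + 4 + 1 + 4 + 4 = 18 buttons with no colour reaching 5.
The next button forces some colour to 5, so 18 + 1 = 19.

19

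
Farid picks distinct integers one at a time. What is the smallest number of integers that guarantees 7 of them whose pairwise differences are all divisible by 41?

247

Integers whose pairwise differences are multiples of 41 are exactly those sharing a remainder mod 41. The 41 residue classes mod 41 are the pigeonholes.
With 246 integers one could put 6 in each residue class and have no class reach 7.
The 247th integer pushes some class to 7, so 41·6 + 1 = 247.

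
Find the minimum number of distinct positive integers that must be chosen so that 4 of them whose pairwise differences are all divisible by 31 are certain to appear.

Integers whose pairwise differences are multiples of 31 are exactly those sharing a remainder mod 31. By pigeonhole, the 31 residue classes mod 31 are the pigeonholes.
With 93 integers one could put 3 in each residue class and have no class reach 4.
The 94th integer pushes some class to 4, so 31·3 + 1 = 94.

94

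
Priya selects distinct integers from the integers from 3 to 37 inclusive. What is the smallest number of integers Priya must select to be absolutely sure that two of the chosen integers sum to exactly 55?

Group the elements by complementary pair {x, 55−x}: {18,37}, {19,36}, {20,35}, …, giving 10 two-element pairs and 15 integers whose partner 55−x falls outside [3,37].
By the pigeonhole principle, treating each of those 25 groups as a pigeonhole, one can pick one integer per group — 25 integers — with no two summing to 55.
The 26th integer lands in an occupied pair, forcing a sum of 55.

26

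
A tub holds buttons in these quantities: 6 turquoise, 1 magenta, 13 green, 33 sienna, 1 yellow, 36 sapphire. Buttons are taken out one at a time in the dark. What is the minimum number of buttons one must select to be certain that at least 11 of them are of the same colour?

39

The 6 colours are the holes; the buttons drawn are the pigeons.
To avoid 11 of any one colour, the worst case takes at most 10 of each colour, or every button of a colour that has fewer than 10.
That gives 6 + 1 + 10 + 10 + 1 + 10 = 38 buttons with no colour reaching 11.
The next button forces some colour to 11, so 38 + 1 = 39.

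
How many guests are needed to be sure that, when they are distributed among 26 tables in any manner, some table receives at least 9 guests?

209

With 208 guests one could put exactly 8 in each of the 26 tables, and no table would reach 9.
One more guest must land in a table that already has 8, giving it 9.
So 26 × 8 + 1 = 209 guests are required.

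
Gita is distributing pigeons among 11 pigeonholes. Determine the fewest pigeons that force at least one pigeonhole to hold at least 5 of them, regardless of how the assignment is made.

With 44 pigeons one could put exactly 4 in each of the 11 pigeonholes, and no pigeonhole would reach 5.
Pigeonhole: one more pigeon must land in a pigeonhole that already has 4, giving it 5.
So 11 × 4 + 1 = 45 pigeons are required.

45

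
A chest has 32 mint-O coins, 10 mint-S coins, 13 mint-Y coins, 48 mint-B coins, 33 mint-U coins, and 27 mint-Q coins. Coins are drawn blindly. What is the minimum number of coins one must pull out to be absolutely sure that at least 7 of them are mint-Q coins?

143

In the worst case for collecting mint-Q coins, every non-mint-Q coin comes out first.
There are 32 + 10 + 13 + 48 + 33 = 136 non-mint-Q coins altogether.
After those, each further coin must be mint-Q, so 136 + 7 = 143 draws guarantee 7 mint-Q coins.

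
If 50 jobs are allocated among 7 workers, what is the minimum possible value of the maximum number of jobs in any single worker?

The 7 workers are the holes and the 50 jobs are the pigeons.
If every worker held at most 7 jobs, the total would be at most 7 × 7 = 49, which is less than 50.
So some worker holds at least ⌈50/7⌉ = 8 jobs.

8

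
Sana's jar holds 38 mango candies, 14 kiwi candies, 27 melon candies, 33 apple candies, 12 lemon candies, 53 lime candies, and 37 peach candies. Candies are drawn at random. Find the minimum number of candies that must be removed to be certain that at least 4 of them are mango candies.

180

In the worst case for collecting mango candies, every non-mango candy comes out first.
There are 14 + 27 + 33 + 12 + 53 + 37 = 176 non-mango candies altogether.
After those, each further candy must be mango, so 176 + 4 = 180 draws guarantee 4 mango candies.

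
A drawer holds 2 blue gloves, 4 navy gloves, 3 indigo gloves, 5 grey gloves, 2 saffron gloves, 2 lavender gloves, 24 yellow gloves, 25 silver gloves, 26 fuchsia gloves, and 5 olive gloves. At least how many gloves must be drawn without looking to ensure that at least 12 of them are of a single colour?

57

An adversary could hand out at most 11 gloves per colour (7 colours run out sooner): 2 + 4 + 3 + 5 + 2 + 2 + 11 + 11 + 11 + 5 = 56 gloves and still no colour has 12.
Pigeonhole: one more glove lands in a colour already at 11, so 57 draws are enough and 56 are not.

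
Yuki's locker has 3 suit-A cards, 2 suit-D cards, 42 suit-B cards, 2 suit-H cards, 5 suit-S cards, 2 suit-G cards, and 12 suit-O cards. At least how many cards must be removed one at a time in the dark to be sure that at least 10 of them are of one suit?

The 7 suits are the holes; the cards drawn are the pigeons.
To avoid 10 of any one suit, the worst case takes at most 9 of each suit, or every card of a suit that has fewer than 9.
That gives 3 + 2 + 9 + 2 + 5 + 2 + 9 = 32 cards with no suit reaching 10.
The next card forces some suit to 10, so 32 + 1 = 33.

33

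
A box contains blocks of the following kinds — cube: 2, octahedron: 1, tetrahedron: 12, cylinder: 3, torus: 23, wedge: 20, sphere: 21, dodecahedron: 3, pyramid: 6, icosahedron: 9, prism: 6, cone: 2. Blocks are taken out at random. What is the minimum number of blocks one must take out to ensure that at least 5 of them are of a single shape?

The 12 shapes are the holes; the blocks drawn are the pigeons.
To avoid 5 of any one shape, the worst case takes at most 4 of each shape, or every block of a shape that has fewer than 4.
That gives 2 + 1 + 4 + 3 + 4 + 4 + 4 + 3 + 4 + 4 + 4 + 2 = 39 blocks with no shape reaching 5.
The next block forces some shape to 5, so 39 + 1 = 40.

40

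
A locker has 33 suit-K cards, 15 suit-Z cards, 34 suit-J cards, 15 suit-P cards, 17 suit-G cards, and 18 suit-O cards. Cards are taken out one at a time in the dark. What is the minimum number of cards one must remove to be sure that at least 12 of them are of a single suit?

Put each drawn card into a box by suit. The largest draw with every box below 12 takes min(count, 11) from each suit.
Σ min(cᵢ, 11) = 11 + 11 + 11 + 11 + 11 + 11 = 66.
Draw number 66 + 1 = 67 must push one box to 12.

67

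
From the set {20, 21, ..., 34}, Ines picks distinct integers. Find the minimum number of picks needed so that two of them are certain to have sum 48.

12

Two chosen integers sum to 48 exactly when both halves of some pair {x, 48−x} with 20 ≤ x ≤ 48−x ≤ 28 are chosen — 4 such pairs.
The remaining 7 elements (those with no distinct partner in range) can never complete a 48-sum, so the worst case takes all of them and one from each pair: 7 + 4 = 11.
The 12th integer has to be the second member of some pair, so 11 + 1 = 12.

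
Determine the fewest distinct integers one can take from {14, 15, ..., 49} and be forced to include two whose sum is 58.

Group the elements by complementary pair {x, 58−x}: {14,44}, {15,43}, {16,42}, …, giving 15 two-element pairs, the single value 29 (it cannot pair with itself since the integers are distinct), and 5 integers whose partner 58−x falls outside [14,49].
By pigeonhole, treating each of those 21 groups as a pigeonhole, one can pick one integer per group — 21 integers — with no two summing to 58.
The 22nd integer lands in an occupied pair, forcing a sum of 58.

22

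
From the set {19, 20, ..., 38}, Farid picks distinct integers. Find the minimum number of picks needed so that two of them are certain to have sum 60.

Group the elements by complementary pair {x, 60−x}: {22,38}, {23,37}, {24,36}, …, giving 8 two-element pairs, the single value 30 (it cannot pair with itself since the integers are distinct), and 3 integers whose partner 60−x falls outside [19,38].
Treating each of those 12 groups as a pigeonhole, one can pick one integer per group — 12 integers — with no two summing to 60.
The 13th integer lands in an occupied pair, forcing a sum of 60.

13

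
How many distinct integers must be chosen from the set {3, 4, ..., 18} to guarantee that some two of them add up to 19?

10

Group the elements by complementary pair {x, 19−x}: {3,16}, {4,15}, {5,14}, …, giving 7 two-element pairs and 2 integers whose partner 19−x falls outside [3,18].
Treating each of those 9 groups as a pigeonhole, one can pick one integer per group — 9 integers — with no two summing to 19.
The 10th integer lands in an occupied pair, forcing a sum of 19.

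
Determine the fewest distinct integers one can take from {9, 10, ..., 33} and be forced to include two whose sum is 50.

A set avoiding the sum 50 can contain at most one of each pair {x, 50−x}, plus the 9 elements whose complement lies outside the range or equal to its own complement.
The integers 9, …, 25 (17 of them) are such a set: any two sum to at least 9+10 = 19 and at most 24+25 = 49 < 50.
Any 18th integer completes one of the 8 pairs, so 18 choices force a sum of 50.

18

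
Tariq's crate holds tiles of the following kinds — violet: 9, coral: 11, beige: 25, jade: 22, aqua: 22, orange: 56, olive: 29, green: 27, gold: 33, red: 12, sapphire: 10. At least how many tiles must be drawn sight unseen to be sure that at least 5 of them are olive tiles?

In the worst case for collecting olive tiles, every non-olive tile comes out first.
There are 9 + 11 + 25 + 22 + 22 + 56 + 27 + 33 + 12 + 10 = 227 non-olive tiles altogether.
After those, each further tile must be olive, so 227 + 5 = 232 draws guarantee 5 olive tiles.

232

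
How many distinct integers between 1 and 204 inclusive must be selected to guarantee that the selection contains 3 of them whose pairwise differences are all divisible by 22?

Integers whose pairwise differences are multiples of 22 are exactly those sharing a remainder mod 22. The 22 residue classes mod 22 are the pigeonholes.
With 44 integers one could put 2 in each residue class and have no class reach 3.
The 45th integer pushes some class to 3, so 22·2 + 1 = 45.

45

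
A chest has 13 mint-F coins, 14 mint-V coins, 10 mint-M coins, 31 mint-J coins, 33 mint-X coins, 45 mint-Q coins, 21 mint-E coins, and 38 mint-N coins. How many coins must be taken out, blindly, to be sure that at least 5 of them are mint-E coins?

189

In the worst case for collecting mint-E coins, every non-mint-E coin comes out first.
There are 13 + 14 + 10 + 31 + 33 + 45 + 38 = 184 non-mint-E coins altogether.
After those, each further coin must be mint-E, so 184 + 5 = 189 draws guarantee 5 mint-E coins.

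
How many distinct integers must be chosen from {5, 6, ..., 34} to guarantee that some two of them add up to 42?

A set avoiding the sum 42 can contain at most one of each pair {x, 42−x}, plus the 4 elements whose complement lies outside the range or equal to its own complement.
The integers 5, …, 21 (17 of them) are such a set: any two sum to at least 5+6 = 11 and at most 20+21 = 41 < 42.
Pigeonhole: any 18th integer completes one of the 13 pairs, so 18 choices force a sum of 42.

18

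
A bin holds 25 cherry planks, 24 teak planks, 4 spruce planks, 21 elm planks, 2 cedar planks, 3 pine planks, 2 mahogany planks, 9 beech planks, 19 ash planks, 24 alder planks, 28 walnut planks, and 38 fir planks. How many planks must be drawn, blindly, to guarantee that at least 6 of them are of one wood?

By pigeonhole, the 12 woods are the holes; the planks drawn are the pigeons.
To avoid 6 of any one wood, the worst case takes at most 5 of each wood, or every plank of a wood that has fewer than 5.
That gives 5 + 5 + 4 + 5 + 2 + 3 + 2 + 5 + 5 + 5 + 5 + 5 = 51 planks with no wood reaching 6.
The next plank forces some wood to 6, so 51 + 1 = 52.

52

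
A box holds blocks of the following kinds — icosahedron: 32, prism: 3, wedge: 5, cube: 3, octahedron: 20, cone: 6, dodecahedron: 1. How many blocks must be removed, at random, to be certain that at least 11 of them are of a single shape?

An adversary could hand out at most 10 blocks per shape (5 shapes run out sooner): 10 + 3 + 5 + 3 + 10 + 6 + 1 = 38 blocks and still no shape has 11.
By pigeonhole, one more block lands in a shape already at 10, so 39 draws are enough and 38 are not.

39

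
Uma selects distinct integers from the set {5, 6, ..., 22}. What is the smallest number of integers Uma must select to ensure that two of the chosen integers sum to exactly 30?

12

Group the elements by complementary pair {x, 30−x}: {8,22}, {9,21}, {10,20}, …, giving 7 two-element pairs, the single value 15 (it cannot pair with itself since the integers are distinct), and 3 integers whose partner 30−x falls outside [5,22].
Treating each of those 11 groups as a pigeonhole, one can pick one integer per group — 11 integers — with no two summing to 30.
The 12th integer lands in an occupied pair, forcing a sum of 30.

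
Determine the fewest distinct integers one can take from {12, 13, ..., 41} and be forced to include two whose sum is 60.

20

Group the elements by complementary pair {x, 60−x}: {19,41}, {20,40}, {21,39}, …, giving 11 two-element pairs, the single value 30 (it cannot pair with itself since the integers are distinct), and 7 integers whose partner 60−x falls outside [12,41].
By pigeonhole, treating each of those 19 groups as a pigeonhole, one can pick one integer per group — 19 integers — with no two summing to 60.
The 20th integer lands in an occupied pair, forcing a sum of 60.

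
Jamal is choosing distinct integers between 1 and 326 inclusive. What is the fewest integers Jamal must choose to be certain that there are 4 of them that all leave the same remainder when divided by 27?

The 27 residue classes mod 27 are the pigeonholes.
With 81 integers one could put 3 in each residue class and have no class reach 4.
The 82nd integer pushes some class to 4, so 27·3 + 1 = 82.

82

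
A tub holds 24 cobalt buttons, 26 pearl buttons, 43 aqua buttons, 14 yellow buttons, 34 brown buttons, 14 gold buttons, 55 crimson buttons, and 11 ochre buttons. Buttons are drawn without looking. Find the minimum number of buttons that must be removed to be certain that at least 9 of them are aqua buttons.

187

In the worst case for collecting aqua buttons, every non-aqua button comes out first.
There are 24 + 26 + 14 + 34 + 14 + 55 + 11 = 178 non-aqua buttons altogether.
After those, each further button must be aqua, so 178 + 9 = 187 draws guarantee 9 aqua buttons.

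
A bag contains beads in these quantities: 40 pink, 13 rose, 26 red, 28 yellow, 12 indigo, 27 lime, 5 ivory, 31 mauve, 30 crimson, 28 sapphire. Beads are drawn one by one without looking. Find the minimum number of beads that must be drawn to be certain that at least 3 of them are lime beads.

216

In the worst case for collecting lime beads, every non-lime bead comes out first.
There are 40 + 13 + 26 + 28 + 12 + 5 + 31 + 30 + 28 = 213 non-lime beads altogether.
After those, each further bead must be lime, so 213 + 3 = 216 draws guarantee 3 lime beads.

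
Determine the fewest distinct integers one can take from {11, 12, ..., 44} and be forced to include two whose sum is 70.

Group the elements by complementary pair {x, 70−x}: {26,44}, {27,43}, {28,42}, …, giving 9 two-element pairs, the single value 35 (it cannot pair with itself since the integers are distinct), and 15 integers whose partner 70−x falls outside [11,44].
By pigeonhole, treating each of those 25 groups as a pigeonhole, one can pick one integer per group — 25 integers — with no two summing to 70.
The 26th integer lands in an occupied pair, forcing a sum of 70.

26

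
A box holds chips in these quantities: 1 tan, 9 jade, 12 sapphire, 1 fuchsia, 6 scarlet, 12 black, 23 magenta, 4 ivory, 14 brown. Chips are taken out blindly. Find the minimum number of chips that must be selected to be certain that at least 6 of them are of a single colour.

The 9 colours are the holes; the chips drawn are the pigeons.
To avoid 6 of any one colour, the worst case takes at most 5 of each colour, or every chip of a colour that has fewer than 5.
That gives 1 + 5 + 5 + 1 + 5 + 5 + 5 + 4 + 5 = 36 chips with no colour reaching 6.
The next chip forces some colour to 6, so 36 + 1 = 37.

37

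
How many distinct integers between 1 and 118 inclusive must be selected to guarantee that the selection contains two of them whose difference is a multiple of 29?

30

Integers whose pairwise differences are multiples of 29 are exactly those sharing a remainder mod 29. By pigeonhole, the 29 residue classes mod 29 are the pigeonholes.
With 29 integers one could put 1 in each residue class and have no class reach 2.
The 30th integer pushes some class to 2, so 29·1 + 1 = 30.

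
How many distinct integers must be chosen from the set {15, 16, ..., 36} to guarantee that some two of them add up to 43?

A set avoiding the sum 43 can contain at most one of each pair {x, 43−x}, plus the 8 elements whose complement lies outside the range.
The integers 22, …, 36 (15 of them) are such a set: any two sum to at least 22+23 = 45 > 43.
Any 16th integer completes one of the 7 pairs, so 16 choices force a sum of 43.

16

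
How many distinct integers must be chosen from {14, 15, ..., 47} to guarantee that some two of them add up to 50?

24

A set avoiding the sum 50 can contain at most one of each pair {x, 50−x}, plus the 12 elements whose complement lies outside the range or equal to its own complement.
The integers 25, …, 47 (23 of them) are such a set: any two sum to at least 25+26 = 51 > 50.
By pigeonhole, any 24th integer completes one of the 11 pairs, so 24 choices force a sum of 50.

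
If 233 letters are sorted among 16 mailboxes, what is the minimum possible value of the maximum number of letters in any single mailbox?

15

Pigeonhole: the 16 mailboxes are the holes and the 233 letters are the pigeons.
If every mailbox held at most 14 letters, the total would be at most 16 × 14 = 224, which is less than 233.
So some mailbox holds at least ⌈233/16⌉ = 15 letters.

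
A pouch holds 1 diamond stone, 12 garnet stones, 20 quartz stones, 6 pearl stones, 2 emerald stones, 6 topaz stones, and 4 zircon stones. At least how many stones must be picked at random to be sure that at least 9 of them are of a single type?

36

Pigeonhole: the 7 types are the holes; the stones drawn are the pigeons.
To avoid 9 of any one type, the worst case takes at most 8 of each type, or every stone of a type that has fewer than 8.
That gives 1 + 8 + 8 + 6 + 2 + 6 + 4 = 35 stones with no type reaching 9.
The next stone forces some type to 9, so 35 + 1 = 36.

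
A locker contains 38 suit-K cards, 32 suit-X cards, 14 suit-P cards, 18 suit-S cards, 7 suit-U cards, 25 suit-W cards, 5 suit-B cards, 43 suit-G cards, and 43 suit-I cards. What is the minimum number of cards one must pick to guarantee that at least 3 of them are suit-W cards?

In the worst case for collecting suit-W cards, every non-suit-W card comes out first.
There are 38 + 32 + 14 + 18 + 7 + 5 + 43 + 43 = 200 non-suit-W cards altogether.
After those, each further card must be suit-W, so 200 + 3 = 203 draws guarantee 3 suit-W cards.

203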